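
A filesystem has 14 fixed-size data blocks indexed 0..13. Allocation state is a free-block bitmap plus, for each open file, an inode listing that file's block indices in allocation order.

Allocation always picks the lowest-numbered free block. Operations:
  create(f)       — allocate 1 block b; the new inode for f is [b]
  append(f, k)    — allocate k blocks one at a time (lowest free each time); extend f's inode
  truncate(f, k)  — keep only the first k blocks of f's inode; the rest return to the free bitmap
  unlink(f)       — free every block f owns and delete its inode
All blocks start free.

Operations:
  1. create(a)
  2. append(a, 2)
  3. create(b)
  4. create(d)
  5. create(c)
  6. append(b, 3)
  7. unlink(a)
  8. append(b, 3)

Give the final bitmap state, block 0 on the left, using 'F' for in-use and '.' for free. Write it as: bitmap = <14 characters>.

bitmap = FFFFFFFFF.....

[1] create(a) — a=0 (map F.............)
[2] append(a, 2) — a=0,1,2 (map FFF...........)
[3] create(b) — a=0,1,2 b=3 (map FFFF..........)
[4] create(d) — a=0,1,2 b=3 d=4 (map FFFFF.........)
[5] create(c) — a=0,1,2 b=3 c=5 d=4 (map FFFFFF........)
[6] append(b, 3) — a=0,1,2 b=3,6,7,8 c=5 d=4 (map FFFFFFFFF.....)
[7] unlink(a) — b=3,6,7,8 c=5 d=4 (map ...FFFFFF.....)
[8] append(b, 3) — b=3,6,7,8,0,1,2 c=5 d=4 (map FFFFFFFFF.....)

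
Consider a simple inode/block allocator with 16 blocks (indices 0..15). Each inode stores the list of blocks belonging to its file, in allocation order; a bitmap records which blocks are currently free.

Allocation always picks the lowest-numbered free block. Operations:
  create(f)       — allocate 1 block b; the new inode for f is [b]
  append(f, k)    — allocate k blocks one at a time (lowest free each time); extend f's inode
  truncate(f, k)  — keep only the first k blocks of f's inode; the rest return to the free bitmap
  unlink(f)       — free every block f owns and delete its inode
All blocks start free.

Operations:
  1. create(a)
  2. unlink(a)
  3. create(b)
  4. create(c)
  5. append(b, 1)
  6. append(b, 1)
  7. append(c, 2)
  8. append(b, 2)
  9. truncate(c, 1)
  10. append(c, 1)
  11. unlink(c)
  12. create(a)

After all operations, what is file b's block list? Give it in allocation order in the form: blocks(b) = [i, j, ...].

  1. create(a)  ⇒  F...............  {a→[0]}
  2. unlink(a)  ⇒  ................  {}
  3. create(b)  ⇒  F...............  {b→[0]}
  4. create(c)  ⇒  FF..............  {b→[0]; c→[1]}
  5. append(b, 1)  ⇒  FFF.............  {b→[0, 2]; c→[1]}
  6. append(b, 1)  ⇒  FFFF............  {b→[0, 2, 3]; c→[1]}
  7. append(c, 2)  ⇒  FFFFFF..........  {b→[0, 2, 3]; c→[1, 4, 5]}
  8. append(b, 2)  ⇒  FFFFFFFF........  {b→[0, 2, 3, 6, 7]; c→[1, 4, 5]}
  9. truncate(c, 1)  ⇒  FFFF..FF........  {b→[0, 2, 3, 6, 7]; c→[1]}
  10. append(c, 1)  ⇒  FFFFF.FF........  {b→[0, 2, 3, 6, 7]; c→[1, 4]}
  11. unlink(c)  ⇒  F.FF..FF........  {b→[0, 2, 3, 6, 7]}
  12. create(a)  ⇒  FFFF..FF........  {a→[1]; b→[0, 2, 3, 6, 7]}

blocks(b) = [0, 2, 3, 6, 7]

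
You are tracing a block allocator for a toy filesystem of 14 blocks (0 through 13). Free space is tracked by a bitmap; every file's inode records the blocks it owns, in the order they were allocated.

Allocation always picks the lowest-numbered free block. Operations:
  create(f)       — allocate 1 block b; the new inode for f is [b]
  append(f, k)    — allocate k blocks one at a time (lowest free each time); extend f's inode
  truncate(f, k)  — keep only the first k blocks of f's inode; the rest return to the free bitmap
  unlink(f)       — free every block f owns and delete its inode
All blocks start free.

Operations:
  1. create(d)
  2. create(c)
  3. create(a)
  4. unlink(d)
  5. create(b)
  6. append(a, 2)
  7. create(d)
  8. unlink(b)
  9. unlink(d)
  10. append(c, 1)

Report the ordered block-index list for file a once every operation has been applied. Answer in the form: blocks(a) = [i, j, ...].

create(d): bitmap=F............. | d=[0]
create(c): bitmap=FF............ | c=[1] d=[0]
create(a): bitmap=FFF........... | a=[2] c=[1] d=[0]
unlink(d): bitmap=.FF........... | a=[2] c=[1]
create(b): bitmap=FFF........... | a=[2] b=[0] c=[1]
append(a, 2): bitmap=FFFFF......... | a=[2, 3, 4] b=[0] c=[1]
create(d): bitmap=FFFFFF........ | a=[2, 3, 4] b=[0] c=[1] d=[5]
unlink(b): bitmap=.FFFFF........ | a=[2, 3, 4] c=[1] d=[5]
unlink(d): bitmap=.FFFF......... | a=[2, 3, 4] c=[1]
append(c, 1): bitmap=FFFFF......... | a=[2, 3, 4] c=[1, 0]

blocks(a) = [2, 3, 4]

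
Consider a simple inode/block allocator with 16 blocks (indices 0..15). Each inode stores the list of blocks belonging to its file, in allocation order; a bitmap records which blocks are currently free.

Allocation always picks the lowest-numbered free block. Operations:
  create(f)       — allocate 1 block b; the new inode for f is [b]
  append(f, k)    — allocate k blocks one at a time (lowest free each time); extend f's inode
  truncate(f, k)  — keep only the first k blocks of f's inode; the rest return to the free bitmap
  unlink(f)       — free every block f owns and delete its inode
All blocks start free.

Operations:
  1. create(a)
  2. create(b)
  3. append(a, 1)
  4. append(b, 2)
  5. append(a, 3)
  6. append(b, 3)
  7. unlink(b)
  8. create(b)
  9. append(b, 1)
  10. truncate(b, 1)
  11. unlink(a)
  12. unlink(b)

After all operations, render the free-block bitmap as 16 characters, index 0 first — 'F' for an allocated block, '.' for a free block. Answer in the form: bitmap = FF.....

[1] create(a) — a=0 (map F...............)
[2] create(b) — a=0 b=1 (map FF..............)
[3] append(a, 1) — a=0,2 b=1 (map FFF.............)
[4] append(b, 2) — a=0,2 b=1,3,4 (map FFFFF...........)
[5] append(a, 3) — a=0,2,5,6,7 b=1,3,4 (map FFFFFFFF........)
[6] append(b, 3) — a=0,2,5,6,7 b=1,3,4,8,9,10 (map FFFFFFFFFFF.....)
[7] unlink(b) — a=0,2,5,6,7 (map F.F..FFF........)
[8] create(b) — a=0,2,5,6,7 b=1 (map FFF..FFF........)
[9] append(b, 1) — a=0,2,5,6,7 b=1,3 (map FFFF.FFF........)
[10] truncate(b, 1) — a=0,2,5,6,7 b=1 (map FFF..FFF........)
[11] unlink(a) — b=1 (map .F..............)
[12] unlink(b) —  (map ................)

bitmap = ................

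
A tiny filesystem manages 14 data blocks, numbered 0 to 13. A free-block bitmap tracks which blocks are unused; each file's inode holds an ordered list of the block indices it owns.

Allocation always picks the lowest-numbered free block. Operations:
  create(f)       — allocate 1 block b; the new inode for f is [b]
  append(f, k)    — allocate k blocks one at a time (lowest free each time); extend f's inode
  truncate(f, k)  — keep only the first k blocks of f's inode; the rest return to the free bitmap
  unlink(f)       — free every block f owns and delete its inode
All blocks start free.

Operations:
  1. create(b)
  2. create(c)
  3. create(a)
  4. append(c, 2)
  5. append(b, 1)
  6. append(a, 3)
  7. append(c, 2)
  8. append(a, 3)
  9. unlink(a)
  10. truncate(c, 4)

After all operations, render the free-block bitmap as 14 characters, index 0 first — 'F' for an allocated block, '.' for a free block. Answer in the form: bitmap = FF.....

after create(b) → b:[0]  free=[F.............]
after create(c) → b:[0], c:[1]  free=[FF............]
after create(a) → a:[2], b:[0], c:[1]  free=[FFF...........]
after append(c, 2) → a:[2], b:[0], c:[1, 3, 4]  free=[FFFFF.........]
after append(b, 1) → a:[2], b:[0, 5], c:[1, 3, 4]  free=[FFFFFF........]
after append(a, 3) → a:[2, 6, 7, 8], b:[0, 5], c:[1, 3, 4]  free=[FFFFFFFFF.....]
after append(c, 2) → a:[2, 6, 7, 8], b:[0, 5], c:[1, 3, 4, 9, 10]  free=[FFFFFFFFFFF...]
after append(a, 3) → a:[2, 6, 7, 8, 11, 12, 13], b:[0, 5], c:[1, 3, 4, 9, 10]  free=[FFFFFFFFFFFFFF]
after unlink(a) → b:[0, 5], c:[1, 3, 4, 9, 10]  free=[FF.FFF...FF...]
after truncate(c, 4) → b:[0, 5], c:[1, 3, 4, 9]  free=[FF.FFF...F....]

bitmap = FF.FFF...F....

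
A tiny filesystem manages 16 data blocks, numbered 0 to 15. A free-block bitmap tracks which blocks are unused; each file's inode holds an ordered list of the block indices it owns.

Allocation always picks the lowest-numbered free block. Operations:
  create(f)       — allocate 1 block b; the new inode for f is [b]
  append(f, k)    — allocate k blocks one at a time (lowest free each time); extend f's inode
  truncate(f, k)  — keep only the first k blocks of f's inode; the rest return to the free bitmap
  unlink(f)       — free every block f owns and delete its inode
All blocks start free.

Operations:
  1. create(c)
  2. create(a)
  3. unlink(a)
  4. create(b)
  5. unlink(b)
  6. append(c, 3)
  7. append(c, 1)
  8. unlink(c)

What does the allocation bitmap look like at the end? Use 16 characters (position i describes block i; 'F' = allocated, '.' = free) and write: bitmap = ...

bitmap = ................

  1. create(c)  ⇒  F...............  {c→[0]}
  2. create(a)  ⇒  FF..............  {a→[1]; c→[0]}
  3. unlink(a)  ⇒  F...............  {c→[0]}
  4. create(b)  ⇒  FF..............  {b→[1]; c→[0]}
  5. unlink(b)  ⇒  F...............  {c→[0]}
  6. append(c, 3)  ⇒  FFFF............  {c→[0, 1, 2, 3]}
  7. append(c, 1)  ⇒  FFFFF...........  {c→[0, 1, 2, 3, 4]}
  8. unlink(c)  ⇒  ................  {}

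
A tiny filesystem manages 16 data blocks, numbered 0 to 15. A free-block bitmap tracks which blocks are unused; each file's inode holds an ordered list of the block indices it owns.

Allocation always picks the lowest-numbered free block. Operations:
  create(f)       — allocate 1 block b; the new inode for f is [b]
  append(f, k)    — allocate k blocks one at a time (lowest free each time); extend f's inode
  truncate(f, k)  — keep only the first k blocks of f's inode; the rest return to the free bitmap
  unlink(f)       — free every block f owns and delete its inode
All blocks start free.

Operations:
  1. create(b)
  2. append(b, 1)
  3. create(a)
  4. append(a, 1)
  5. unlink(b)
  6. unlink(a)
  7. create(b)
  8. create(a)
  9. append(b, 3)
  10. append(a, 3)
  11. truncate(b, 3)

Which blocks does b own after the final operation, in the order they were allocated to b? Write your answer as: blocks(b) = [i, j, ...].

  1. create(b)  ⇒  F...............  {b→[0]}
  2. append(b, 1)  ⇒  FF..............  {b→[0, 1]}
  3. create(a)  ⇒  FFF.............  {a→[2]; b→[0, 1]}
  4. append(a, 1)  ⇒  FFFF............  {a→[2, 3]; b→[0, 1]}
  5. unlink(b)  ⇒  ..FF............  {a→[2, 3]}
  6. unlink(a)  ⇒  ................  {}
  7. create(b)  ⇒  F...............  {b→[0]}
  8. create(a)  ⇒  FF..............  {a→[1]; b→[0]}
  9. append(b, 3)  ⇒  FFFFF...........  {a→[1]; b→[0, 2, 3, 4]}
  10. append(a, 3)  ⇒  FFFFFFFF........  {a→[1, 5, 6, 7]; b→[0, 2, 3, 4]}
  11. truncate(b, 3)  ⇒  FFFF.FFF........  {a→[1, 5, 6, 7]; b→[0, 2, 3]}

blocks(b) = [0, 2, 3]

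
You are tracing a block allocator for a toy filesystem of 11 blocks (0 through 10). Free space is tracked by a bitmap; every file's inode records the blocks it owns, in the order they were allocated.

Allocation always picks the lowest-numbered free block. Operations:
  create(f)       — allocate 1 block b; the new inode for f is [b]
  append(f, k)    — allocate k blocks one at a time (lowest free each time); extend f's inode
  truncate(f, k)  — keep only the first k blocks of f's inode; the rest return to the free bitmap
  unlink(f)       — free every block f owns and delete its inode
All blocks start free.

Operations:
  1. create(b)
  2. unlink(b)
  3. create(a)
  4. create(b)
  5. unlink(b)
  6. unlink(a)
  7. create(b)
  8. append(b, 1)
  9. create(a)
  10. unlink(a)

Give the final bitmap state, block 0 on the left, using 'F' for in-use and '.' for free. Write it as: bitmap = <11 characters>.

bitmap = FF.........

[1] create(b) — b=0 (map F..........)
[2] unlink(b) —  (map ...........)
[3] create(a) — a=0 (map F..........)
[4] create(b) — a=0 b=1 (map FF.........)
[5] unlink(b) — a=0 (map F..........)
[6] unlink(a) —  (map ...........)
[7] create(b) — b=0 (map F..........)
[8] append(b, 1) — b=0,1 (map FF.........)
[9] create(a) — a=2 b=0,1 (map FFF........)
[10] unlink(a) — b=0,1 (map FF.........)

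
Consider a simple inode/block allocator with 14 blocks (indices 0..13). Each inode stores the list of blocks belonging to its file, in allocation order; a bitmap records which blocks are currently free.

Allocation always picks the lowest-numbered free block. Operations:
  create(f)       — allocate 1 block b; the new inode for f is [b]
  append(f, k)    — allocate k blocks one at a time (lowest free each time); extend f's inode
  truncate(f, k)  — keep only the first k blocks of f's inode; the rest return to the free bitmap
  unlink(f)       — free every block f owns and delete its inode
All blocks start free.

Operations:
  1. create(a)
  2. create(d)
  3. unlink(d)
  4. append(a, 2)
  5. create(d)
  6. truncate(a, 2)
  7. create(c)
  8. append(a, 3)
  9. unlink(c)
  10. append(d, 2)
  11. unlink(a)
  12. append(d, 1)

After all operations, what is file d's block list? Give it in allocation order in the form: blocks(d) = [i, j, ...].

  1. create(a)  ⇒  F.............  {a→[0]}
  2. create(d)  ⇒  FF............  {a→[0]; d→[1]}
  3. unlink(d)  ⇒  F.............  {a→[0]}
  4. append(a, 2)  ⇒  FFF...........  {a→[0, 1, 2]}
  5. create(d)  ⇒  FFFF..........  {a→[0, 1, 2]; d→[3]}
  6. truncate(a, 2)  ⇒  FF.F..........  {a→[0, 1]; d→[3]}
  7. create(c)  ⇒  FFFF..........  {a→[0, 1]; c→[2]; d→[3]}
  8. append(a, 3)  ⇒  FFFFFFF.......  {a→[0, 1, 4, 5, 6]; c→[2]; d→[3]}
  9. unlink(c)  ⇒  FF.FFFF.......  {a→[0, 1, 4, 5, 6]; d→[3]}
  10. append(d, 2)  ⇒  FFFFFFFF......  {a→[0, 1, 4, 5, 6]; d→[3, 2, 7]}
  11. unlink(a)  ⇒  ..FF...F......  {d→[3, 2, 7]}
  12. append(d, 1)  ⇒  F.FF...F......  {d→[3, 2, 7, 0]}

blocks(d) = [3, 2, 7, 0]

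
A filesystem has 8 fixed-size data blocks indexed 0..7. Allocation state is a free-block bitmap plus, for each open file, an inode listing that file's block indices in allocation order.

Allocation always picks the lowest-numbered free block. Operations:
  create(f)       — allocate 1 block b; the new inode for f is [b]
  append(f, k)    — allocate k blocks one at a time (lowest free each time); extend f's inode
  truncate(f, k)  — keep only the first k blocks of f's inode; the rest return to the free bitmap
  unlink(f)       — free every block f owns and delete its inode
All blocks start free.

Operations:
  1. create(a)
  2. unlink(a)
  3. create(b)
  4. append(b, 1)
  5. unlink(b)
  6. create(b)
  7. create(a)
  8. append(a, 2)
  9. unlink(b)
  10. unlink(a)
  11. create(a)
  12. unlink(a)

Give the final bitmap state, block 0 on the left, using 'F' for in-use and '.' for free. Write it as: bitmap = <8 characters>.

bitmap = ........

after create(a) → a:[0]  free=[F.......]
after unlink(a) →   free=[........]
after create(b) → b:[0]  free=[F.......]
after append(b, 1) → b:[0, 1]  free=[FF......]
after unlink(b) →   free=[........]
after create(b) → b:[0]  free=[F.......]
after create(a) → a:[1], b:[0]  free=[FF......]
after append(a, 2) → a:[1, 2, 3], b:[0]  free=[FFFF....]
after unlink(b) → a:[1, 2, 3]  free=[.FFF....]
after unlink(a) →   free=[........]
after create(a) → a:[0]  free=[F.......]
after unlink(a) →   free=[........]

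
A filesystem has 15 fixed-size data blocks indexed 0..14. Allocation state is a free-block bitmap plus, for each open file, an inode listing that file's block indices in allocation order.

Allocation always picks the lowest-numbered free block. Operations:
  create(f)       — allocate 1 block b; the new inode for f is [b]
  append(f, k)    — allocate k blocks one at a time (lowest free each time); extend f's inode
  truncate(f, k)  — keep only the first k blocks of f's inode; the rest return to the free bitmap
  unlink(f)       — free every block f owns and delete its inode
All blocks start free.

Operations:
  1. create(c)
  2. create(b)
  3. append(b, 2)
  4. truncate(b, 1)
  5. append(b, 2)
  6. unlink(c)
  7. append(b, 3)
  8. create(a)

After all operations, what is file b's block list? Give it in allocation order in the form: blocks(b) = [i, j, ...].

blocks(b) = [1, 2, 3, 0, 4, 5]

create(c): bitmap=F.............. | c=[0]
create(b): bitmap=FF............. | b=[1] c=[0]
append(b, 2): bitmap=FFFF........... | b=[1, 2, 3] c=[0]
truncate(b, 1): bitmap=FF............. | b=[1] c=[0]
append(b, 2): bitmap=FFFF........... | b=[1, 2, 3] c=[0]
unlink(c): bitmap=.FFF........... | b=[1, 2, 3]
append(b, 3): bitmap=FFFFFF......... | b=[1, 2, 3, 0, 4, 5]
create(a): bitmap=FFFFFFF........ | a=[6] b=[1, 2, 3, 0, 4, 5]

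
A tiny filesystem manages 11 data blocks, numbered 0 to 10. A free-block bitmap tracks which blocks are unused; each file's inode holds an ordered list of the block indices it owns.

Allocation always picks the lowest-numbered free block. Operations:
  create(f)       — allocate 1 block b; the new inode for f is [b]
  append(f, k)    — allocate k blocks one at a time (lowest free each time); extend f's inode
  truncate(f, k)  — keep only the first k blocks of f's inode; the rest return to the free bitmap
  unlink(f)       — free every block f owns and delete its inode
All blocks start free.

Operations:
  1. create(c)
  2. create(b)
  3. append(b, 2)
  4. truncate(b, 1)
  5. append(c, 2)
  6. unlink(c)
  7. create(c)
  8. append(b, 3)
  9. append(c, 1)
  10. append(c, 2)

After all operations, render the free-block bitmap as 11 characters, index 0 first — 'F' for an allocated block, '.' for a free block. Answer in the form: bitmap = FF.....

bitmap = FFFFFFFF...

[1] create(c) — c=0 (map F..........)
[2] create(b) — b=1 c=0 (map FF.........)
[3] append(b, 2) — b=1,2,3 c=0 (map FFFF.......)
[4] truncate(b, 1) — b=1 c=0 (map FF.........)
[5] append(c, 2) — b=1 c=0,2,3 (map FFFF.......)
[6] unlink(c) — b=1 (map .F.........)
[7] create(c) — b=1 c=0 (map FF.........)
[8] append(b, 3) — b=1,2,3,4 c=0 (map FFFFF......)
[9] append(c, 1) — b=1,2,3,4 c=0,5 (map FFFFFF.....)
[10] append(c, 2) — b=1,2,3,4 c=0,5,6,7 (map FFFFFFFF...)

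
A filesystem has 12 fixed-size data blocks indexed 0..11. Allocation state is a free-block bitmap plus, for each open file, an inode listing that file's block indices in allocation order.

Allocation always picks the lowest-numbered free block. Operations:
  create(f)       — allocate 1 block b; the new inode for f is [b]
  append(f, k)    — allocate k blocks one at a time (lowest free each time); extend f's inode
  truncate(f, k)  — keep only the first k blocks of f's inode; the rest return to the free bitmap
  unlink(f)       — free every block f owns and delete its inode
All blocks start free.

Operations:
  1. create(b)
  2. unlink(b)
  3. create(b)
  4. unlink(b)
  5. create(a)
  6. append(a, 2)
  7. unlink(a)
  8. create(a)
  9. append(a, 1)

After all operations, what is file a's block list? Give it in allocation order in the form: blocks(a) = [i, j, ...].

after create(b) → b:[0]  free=[F...........]
after unlink(b) →   free=[............]
after create(b) → b:[0]  free=[F...........]
after unlink(b) →   free=[............]
after create(a) → a:[0]  free=[F...........]
after append(a, 2) → a:[0, 1, 2]  free=[FFF.........]
after unlink(a) →   free=[............]
after create(a) → a:[0]  free=[F...........]
after append(a, 1) → a:[0, 1]  free=[FF..........]

blocks(a) = [0, 1]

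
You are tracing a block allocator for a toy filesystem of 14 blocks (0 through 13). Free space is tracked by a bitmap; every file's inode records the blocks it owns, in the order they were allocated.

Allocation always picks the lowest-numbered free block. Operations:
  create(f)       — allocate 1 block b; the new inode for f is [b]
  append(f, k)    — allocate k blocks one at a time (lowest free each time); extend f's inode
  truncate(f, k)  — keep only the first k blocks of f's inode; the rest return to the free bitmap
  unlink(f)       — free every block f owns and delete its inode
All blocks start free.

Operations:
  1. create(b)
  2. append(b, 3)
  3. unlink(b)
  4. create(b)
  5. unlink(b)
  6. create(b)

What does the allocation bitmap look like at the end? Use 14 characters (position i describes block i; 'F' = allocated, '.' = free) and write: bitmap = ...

create(b): bitmap=F............. | b=[0]
append(b, 3): bitmap=FFFF.......... | b=[0, 1, 2, 3]
unlink(b): bitmap=.............. | 
create(b): bitmap=F............. | b=[0]
unlink(b): bitmap=.............. | 
create(b): bitmap=F............. | b=[0]

bitmap = F.............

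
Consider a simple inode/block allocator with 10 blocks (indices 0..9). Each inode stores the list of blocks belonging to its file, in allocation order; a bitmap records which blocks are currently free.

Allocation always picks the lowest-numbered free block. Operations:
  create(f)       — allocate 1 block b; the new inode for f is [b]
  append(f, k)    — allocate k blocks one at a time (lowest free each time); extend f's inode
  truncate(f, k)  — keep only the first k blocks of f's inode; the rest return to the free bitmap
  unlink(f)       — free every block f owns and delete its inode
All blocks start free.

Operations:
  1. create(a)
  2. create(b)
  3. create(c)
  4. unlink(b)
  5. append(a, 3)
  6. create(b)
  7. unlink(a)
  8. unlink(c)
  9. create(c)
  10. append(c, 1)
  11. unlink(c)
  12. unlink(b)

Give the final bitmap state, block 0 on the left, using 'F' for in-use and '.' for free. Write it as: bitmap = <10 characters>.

create(a): bitmap=F......... | a=[0]
create(b): bitmap=FF........ | a=[0] b=[1]
create(c): bitmap=FFF....... | a=[0] b=[1] c=[2]
unlink(b): bitmap=F.F....... | a=[0] c=[2]
append(a, 3): bitmap=FFFFF..... | a=[0, 1, 3, 4] c=[2]
create(b): bitmap=FFFFFF.... | a=[0, 1, 3, 4] b=[5] c=[2]
unlink(a): bitmap=..F..F.... | b=[5] c=[2]
unlink(c): bitmap=.....F.... | b=[5]
create(c): bitmap=F....F.... | b=[5] c=[0]
append(c, 1): bitmap=FF...F.... | b=[5] c=[0, 1]
unlink(c): bitmap=.....F.... | b=[5]
unlink(b): bitmap=.......... | 

bitmap = ..........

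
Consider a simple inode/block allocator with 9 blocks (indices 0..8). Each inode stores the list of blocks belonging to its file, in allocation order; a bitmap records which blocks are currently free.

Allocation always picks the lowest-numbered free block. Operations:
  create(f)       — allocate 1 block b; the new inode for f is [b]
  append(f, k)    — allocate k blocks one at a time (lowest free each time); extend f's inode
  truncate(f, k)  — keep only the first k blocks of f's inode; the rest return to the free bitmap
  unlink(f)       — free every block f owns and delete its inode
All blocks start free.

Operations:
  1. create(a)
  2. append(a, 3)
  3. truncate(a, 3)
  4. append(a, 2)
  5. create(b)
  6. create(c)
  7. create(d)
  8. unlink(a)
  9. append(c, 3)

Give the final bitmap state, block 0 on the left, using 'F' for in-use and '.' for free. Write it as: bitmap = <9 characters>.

  1. create(a)  ⇒  F........  {a→[0]}
  2. append(a, 3)  ⇒  FFFF.....  {a→[0, 1, 2, 3]}
  3. truncate(a, 3)  ⇒  FFF......  {a→[0, 1, 2]}
  4. append(a, 2)  ⇒  FFFFF....  {a→[0, 1, 2, 3, 4]}
  5. create(b)  ⇒  FFFFFF...  {a→[0, 1, 2, 3, 4]; b→[5]}
  6. create(c)  ⇒  FFFFFFF..  {a→[0, 1, 2, 3, 4]; b→[5]; c→[6]}
  7. create(d)  ⇒  FFFFFFFF.  {a→[0, 1, 2, 3, 4]; b→[5]; c→[6]; d→[7]}
  8. unlink(a)  ⇒  .....FFF.  {b→[5]; c→[6]; d→[7]}
  9. append(c, 3)  ⇒  FFF..FFF.  {b→[5]; c→[6, 0, 1, 2]; d→[7]}

bitmap = FFF..FFF.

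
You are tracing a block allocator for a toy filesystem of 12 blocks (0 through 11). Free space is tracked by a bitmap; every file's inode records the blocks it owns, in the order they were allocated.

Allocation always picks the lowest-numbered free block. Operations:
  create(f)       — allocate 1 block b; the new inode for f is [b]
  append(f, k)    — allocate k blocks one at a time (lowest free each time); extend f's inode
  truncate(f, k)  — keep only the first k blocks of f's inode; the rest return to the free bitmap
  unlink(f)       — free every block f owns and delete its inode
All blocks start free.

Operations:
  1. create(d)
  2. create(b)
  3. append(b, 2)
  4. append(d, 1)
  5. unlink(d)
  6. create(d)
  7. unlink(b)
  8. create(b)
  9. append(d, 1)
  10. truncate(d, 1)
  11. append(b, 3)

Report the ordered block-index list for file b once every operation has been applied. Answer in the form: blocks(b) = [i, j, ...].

  1. create(d)  ⇒  F...........  {d→[0]}
  2. create(b)  ⇒  FF..........  {b→[1]; d→[0]}
  3. append(b, 2)  ⇒  FFFF........  {b→[1, 2, 3]; d→[0]}
  4. append(d, 1)  ⇒  FFFFF.......  {b→[1, 2, 3]; d→[0, 4]}
  5. unlink(d)  ⇒  .FFF........  {b→[1, 2, 3]}
  6. create(d)  ⇒  FFFF........  {b→[1, 2, 3]; d→[0]}
  7. unlink(b)  ⇒  F...........  {d→[0]}
  8. create(b)  ⇒  FF..........  {b→[1]; d→[0]}
  9. append(d, 1)  ⇒  FFF.........  {b→[1]; d→[0, 2]}
  10. truncate(d, 1)  ⇒  FF..........  {b→[1]; d→[0]}
  11. append(b, 3)  ⇒  FFFFF.......  {b→[1, 2, 3, 4]; d→[0]}

blocks(b) = [1, 2, 3, 4]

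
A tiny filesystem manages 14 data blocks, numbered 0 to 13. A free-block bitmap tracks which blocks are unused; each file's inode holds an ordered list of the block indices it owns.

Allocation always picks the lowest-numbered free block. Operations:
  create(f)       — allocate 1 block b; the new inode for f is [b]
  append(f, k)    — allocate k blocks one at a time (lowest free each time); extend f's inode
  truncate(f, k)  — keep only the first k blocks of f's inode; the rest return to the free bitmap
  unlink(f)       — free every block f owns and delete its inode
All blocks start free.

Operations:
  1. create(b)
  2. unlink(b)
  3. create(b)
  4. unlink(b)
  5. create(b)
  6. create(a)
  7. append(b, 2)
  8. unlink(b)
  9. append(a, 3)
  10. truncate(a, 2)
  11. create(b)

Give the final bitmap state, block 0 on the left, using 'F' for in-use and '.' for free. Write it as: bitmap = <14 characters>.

bitmap = FFF...........

after create(b) → b:[0]  free=[F.............]
after unlink(b) →   free=[..............]
after create(b) → b:[0]  free=[F.............]
after unlink(b) →   free=[..............]
after create(b) → b:[0]  free=[F.............]
after create(a) → a:[1], b:[0]  free=[FF............]
after append(b, 2) → a:[1], b:[0, 2, 3]  free=[FFFF..........]
after unlink(b) → a:[1]  free=[.F............]
after append(a, 3) → a:[1, 0, 2, 3]  free=[FFFF..........]
after truncate(a, 2) → a:[1, 0]  free=[FF............]
after create(b) → a:[1, 0], b:[2]  free=[FFF...........]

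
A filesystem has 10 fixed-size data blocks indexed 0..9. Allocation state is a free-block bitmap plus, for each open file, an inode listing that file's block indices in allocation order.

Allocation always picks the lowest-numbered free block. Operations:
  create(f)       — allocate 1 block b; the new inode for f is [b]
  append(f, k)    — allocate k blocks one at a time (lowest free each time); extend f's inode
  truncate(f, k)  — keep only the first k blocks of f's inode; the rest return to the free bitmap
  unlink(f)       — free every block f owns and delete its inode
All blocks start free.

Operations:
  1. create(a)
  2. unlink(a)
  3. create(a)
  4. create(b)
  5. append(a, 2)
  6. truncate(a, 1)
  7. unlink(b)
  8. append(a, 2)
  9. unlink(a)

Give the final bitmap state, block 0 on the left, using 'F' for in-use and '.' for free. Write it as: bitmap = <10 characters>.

after create(a) → a:[0]  free=[F.........]
after unlink(a) →   free=[..........]
after create(a) → a:[0]  free=[F.........]
after create(b) → a:[0], b:[1]  free=[FF........]
after append(a, 2) → a:[0, 2, 3], b:[1]  free=[FFFF......]
after truncate(a, 1) → a:[0], b:[1]  free=[FF........]
after unlink(b) → a:[0]  free=[F.........]
after append(a, 2) → a:[0, 1, 2]  free=[FFF.......]
after unlink(a) →   free=[..........]

bitmap = ..........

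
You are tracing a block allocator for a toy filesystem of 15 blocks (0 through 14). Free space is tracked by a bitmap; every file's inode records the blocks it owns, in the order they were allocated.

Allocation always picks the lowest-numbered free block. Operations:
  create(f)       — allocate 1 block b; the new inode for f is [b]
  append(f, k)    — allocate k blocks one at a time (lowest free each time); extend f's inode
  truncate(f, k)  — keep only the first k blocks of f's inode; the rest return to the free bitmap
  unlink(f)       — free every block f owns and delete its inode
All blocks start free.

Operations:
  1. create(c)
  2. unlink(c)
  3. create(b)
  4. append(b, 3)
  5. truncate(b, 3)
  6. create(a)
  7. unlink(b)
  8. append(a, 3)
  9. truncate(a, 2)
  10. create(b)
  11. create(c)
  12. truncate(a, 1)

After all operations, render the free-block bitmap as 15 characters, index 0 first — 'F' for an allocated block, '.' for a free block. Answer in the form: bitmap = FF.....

bitmap = .FFF...........

create(c): bitmap=F.............. | c=[0]
unlink(c): bitmap=............... | 
create(b): bitmap=F.............. | b=[0]
append(b, 3): bitmap=FFFF........... | b=[0, 1, 2, 3]
truncate(b, 3): bitmap=FFF............ | b=[0, 1, 2]
create(a): bitmap=FFFF........... | a=[3] b=[0, 1, 2]
unlink(b): bitmap=...F........... | a=[3]
append(a, 3): bitmap=FFFF........... | a=[3, 0, 1, 2]
truncate(a, 2): bitmap=F..F........... | a=[3, 0]
create(b): bitmap=FF.F........... | a=[3, 0] b=[1]
create(c): bitmap=FFFF........... | a=[3, 0] b=[1] c=[2]
truncate(a, 1): bitmap=.FFF........... | a=[3] b=[1] c=[2]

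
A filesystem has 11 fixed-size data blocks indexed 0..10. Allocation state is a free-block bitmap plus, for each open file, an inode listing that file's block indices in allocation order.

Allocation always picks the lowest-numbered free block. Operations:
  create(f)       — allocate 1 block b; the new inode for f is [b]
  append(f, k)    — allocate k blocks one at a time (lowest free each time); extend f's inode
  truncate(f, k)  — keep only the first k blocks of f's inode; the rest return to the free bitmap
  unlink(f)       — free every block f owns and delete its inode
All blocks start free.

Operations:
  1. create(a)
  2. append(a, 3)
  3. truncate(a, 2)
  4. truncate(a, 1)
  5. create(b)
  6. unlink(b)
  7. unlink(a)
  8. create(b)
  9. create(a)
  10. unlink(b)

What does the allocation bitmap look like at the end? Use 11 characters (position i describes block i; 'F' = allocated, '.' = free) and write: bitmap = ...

bitmap = .F.........

create(a): bitmap=F.......... | a=[0]
append(a, 3): bitmap=FFFF....... | a=[0, 1, 2, 3]
truncate(a, 2): bitmap=FF......... | a=[0, 1]
truncate(a, 1): bitmap=F.......... | a=[0]
create(b): bitmap=FF......... | a=[0] b=[1]
unlink(b): bitmap=F.......... | a=[0]
unlink(a): bitmap=........... | 
create(b): bitmap=F.......... | b=[0]
create(a): bitmap=FF......... | a=[1] b=[0]
unlink(b): bitmap=.F......... | a=[1]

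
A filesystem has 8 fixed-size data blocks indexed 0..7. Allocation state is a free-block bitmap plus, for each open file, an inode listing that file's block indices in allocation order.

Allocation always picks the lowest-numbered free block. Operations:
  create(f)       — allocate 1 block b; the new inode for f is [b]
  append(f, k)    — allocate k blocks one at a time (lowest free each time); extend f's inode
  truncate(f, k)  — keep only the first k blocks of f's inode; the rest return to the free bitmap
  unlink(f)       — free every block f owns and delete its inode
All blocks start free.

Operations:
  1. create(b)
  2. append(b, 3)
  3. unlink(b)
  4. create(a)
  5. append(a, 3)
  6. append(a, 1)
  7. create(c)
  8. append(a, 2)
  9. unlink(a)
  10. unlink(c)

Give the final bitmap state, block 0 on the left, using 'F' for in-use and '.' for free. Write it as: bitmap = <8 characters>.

bitmap = ........

[1] create(b) — b=0 (map F.......)
[2] append(b, 3) — b=0,1,2,3 (map FFFF....)
[3] unlink(b) —  (map ........)
[4] create(a) — a=0 (map F.......)
[5] append(a, 3) — a=0,1,2,3 (map FFFF....)
[6] append(a, 1) — a=0,1,2,3,4 (map FFFFF...)
[7] create(c) — a=0,1,2,3,4 c=5 (map FFFFFF..)
[8] append(a, 2) — a=0,1,2,3,4,6,7 c=5 (map FFFFFFFF)
[9] unlink(a) — c=5 (map .....F..)
[10] unlink(c) —  (map ........)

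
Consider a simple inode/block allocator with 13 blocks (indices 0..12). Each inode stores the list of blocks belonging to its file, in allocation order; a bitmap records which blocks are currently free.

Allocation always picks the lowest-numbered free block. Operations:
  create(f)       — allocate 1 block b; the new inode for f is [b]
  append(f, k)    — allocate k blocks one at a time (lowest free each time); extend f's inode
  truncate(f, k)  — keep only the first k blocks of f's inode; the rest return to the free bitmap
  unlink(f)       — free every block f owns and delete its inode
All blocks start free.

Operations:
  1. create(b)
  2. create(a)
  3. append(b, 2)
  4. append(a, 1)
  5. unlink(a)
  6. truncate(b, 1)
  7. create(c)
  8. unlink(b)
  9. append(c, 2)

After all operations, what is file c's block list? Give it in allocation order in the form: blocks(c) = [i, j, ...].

[1] create(b) — b=0 (map F............)
[2] create(a) — a=1 b=0 (map FF...........)
[3] append(b, 2) — a=1 b=0,2,3 (map FFFF.........)
[4] append(a, 1) — a=1,4 b=0,2,3 (map FFFFF........)
[5] unlink(a) — b=0,2,3 (map F.FF.........)
[6] truncate(b, 1) — b=0 (map F............)
[7] create(c) — b=0 c=1 (map FF...........)
[8] unlink(b) — c=1 (map .F...........)
[9] append(c, 2) — c=1,0,2 (map FFF..........)

blocks(c) = [1, 0, 2]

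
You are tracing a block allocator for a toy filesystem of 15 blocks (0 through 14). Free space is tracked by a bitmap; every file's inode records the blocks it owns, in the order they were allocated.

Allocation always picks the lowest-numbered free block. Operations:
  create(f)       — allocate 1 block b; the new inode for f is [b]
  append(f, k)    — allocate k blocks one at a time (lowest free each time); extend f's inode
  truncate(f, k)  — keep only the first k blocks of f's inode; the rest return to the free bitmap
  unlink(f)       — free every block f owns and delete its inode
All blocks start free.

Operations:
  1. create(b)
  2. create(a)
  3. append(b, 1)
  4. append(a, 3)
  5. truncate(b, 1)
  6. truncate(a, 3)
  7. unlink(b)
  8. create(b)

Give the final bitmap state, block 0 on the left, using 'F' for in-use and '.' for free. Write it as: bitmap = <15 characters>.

[1] create(b) — b=0 (map F..............)
[2] create(a) — a=1 b=0 (map FF.............)
[3] append(b, 1) — a=1 b=0,2 (map FFF............)
[4] append(a, 3) — a=1,3,4,5 b=0,2 (map FFFFFF.........)
[5] truncate(b, 1) — a=1,3,4,5 b=0 (map FF.FFF.........)
[6] truncate(a, 3) — a=1,3,4 b=0 (map FF.FF..........)
[7] unlink(b) — a=1,3,4 (map .F.FF..........)
[8] create(b) — a=1,3,4 b=0 (map FF.FF..........)

bitmap = FF.FF..........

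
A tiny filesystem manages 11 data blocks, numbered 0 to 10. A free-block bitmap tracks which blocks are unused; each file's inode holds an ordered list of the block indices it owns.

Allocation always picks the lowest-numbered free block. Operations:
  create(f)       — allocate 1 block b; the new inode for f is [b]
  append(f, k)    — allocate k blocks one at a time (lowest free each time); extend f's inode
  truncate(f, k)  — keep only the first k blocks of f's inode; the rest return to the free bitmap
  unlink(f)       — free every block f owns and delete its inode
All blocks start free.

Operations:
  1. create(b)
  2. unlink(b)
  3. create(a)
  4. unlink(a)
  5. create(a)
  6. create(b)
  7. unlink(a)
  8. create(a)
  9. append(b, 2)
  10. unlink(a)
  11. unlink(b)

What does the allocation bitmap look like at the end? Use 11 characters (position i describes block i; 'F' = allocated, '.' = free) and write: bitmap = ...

create(b): bitmap=F.......... | b=[0]
unlink(b): bitmap=........... | 
create(a): bitmap=F.......... | a=[0]
unlink(a): bitmap=........... | 
create(a): bitmap=F.......... | a=[0]
create(b): bitmap=FF......... | a=[0] b=[1]
unlink(a): bitmap=.F......... | b=[1]
create(a): bitmap=FF......... | a=[0] b=[1]
append(b, 2): bitmap=FFFF....... | a=[0] b=[1, 2, 3]
unlink(a): bitmap=.FFF....... | b=[1, 2, 3]
unlink(b): bitmap=........... | 

bitmap = ...........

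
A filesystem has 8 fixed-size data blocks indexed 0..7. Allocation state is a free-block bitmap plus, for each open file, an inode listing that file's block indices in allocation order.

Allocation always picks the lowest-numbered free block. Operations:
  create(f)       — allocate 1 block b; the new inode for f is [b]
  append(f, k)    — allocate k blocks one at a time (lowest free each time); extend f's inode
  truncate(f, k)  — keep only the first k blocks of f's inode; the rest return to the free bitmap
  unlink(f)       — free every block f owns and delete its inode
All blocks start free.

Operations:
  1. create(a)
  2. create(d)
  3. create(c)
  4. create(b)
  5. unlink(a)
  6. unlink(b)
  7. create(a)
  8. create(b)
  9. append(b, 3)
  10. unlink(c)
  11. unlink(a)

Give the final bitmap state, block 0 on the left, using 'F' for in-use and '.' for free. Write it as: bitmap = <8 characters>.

bitmap = .F.FFFF.

[1] create(a) — a=0 (map F.......)
[2] create(d) — a=0 d=1 (map FF......)
[3] create(c) — a=0 c=2 d=1 (map FFF.....)
[4] create(b) — a=0 b=3 c=2 d=1 (map FFFF....)
[5] unlink(a) — b=3 c=2 d=1 (map .FFF....)
[6] unlink(b) — c=2 d=1 (map .FF.....)
[7] create(a) — a=0 c=2 d=1 (map FFF.....)
[8] create(b) — a=0 b=3 c=2 d=1 (map FFFF....)
[9] append(b, 3) — a=0 b=3,4,5,6 c=2 d=1 (map FFFFFFF.)
[10] unlink(c) — a=0 b=3,4,5,6 d=1 (map FF.FFFF.)
[11] unlink(a) — b=3,4,5,6 d=1 (map .F.FFFF.)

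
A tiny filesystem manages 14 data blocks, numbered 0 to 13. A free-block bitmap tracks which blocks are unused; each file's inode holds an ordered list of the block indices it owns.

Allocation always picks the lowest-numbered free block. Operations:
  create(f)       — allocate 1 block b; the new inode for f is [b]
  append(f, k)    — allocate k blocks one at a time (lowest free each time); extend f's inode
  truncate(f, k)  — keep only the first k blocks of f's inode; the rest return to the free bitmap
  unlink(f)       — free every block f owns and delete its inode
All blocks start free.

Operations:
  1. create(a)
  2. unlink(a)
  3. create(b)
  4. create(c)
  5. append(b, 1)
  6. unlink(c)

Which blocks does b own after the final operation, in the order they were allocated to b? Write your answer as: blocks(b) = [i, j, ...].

[1] create(a) — a=0 (map F.............)
[2] unlink(a) —  (map ..............)
[3] create(b) — b=0 (map F.............)
[4] create(c) — b=0 c=1 (map FF............)
[5] append(b, 1) — b=0,2 c=1 (map FFF...........)
[6] unlink(c) — b=0,2 (map F.F...........)

blocks(b) = [0, 2]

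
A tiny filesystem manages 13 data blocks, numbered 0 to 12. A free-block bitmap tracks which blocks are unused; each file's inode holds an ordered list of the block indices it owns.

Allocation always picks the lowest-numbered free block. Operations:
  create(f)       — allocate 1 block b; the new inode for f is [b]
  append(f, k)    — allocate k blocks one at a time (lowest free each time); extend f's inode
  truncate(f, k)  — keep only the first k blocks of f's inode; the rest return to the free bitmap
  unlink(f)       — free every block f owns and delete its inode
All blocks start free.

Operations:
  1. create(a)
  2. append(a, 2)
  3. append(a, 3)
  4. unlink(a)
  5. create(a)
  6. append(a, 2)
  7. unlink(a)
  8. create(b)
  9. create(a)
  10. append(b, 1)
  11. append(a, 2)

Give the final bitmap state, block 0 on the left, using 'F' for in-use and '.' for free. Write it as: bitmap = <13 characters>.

bitmap = FFFFF........

create(a): bitmap=F............ | a=[0]
append(a, 2): bitmap=FFF.......... | a=[0, 1, 2]
append(a, 3): bitmap=FFFFFF....... | a=[0, 1, 2, 3, 4, 5]
unlink(a): bitmap=............. | 
create(a): bitmap=F............ | a=[0]
append(a, 2): bitmap=FFF.......... | a=[0, 1, 2]
unlink(a): bitmap=............. | 
create(b): bitmap=F............ | b=[0]
create(a): bitmap=FF........... | a=[1] b=[0]
append(b, 1): bitmap=FFF.......... | a=[1] b=[0, 2]
append(a, 2): bitmap=FFFFF........ | a=[1, 3, 4] b=[0, 2]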